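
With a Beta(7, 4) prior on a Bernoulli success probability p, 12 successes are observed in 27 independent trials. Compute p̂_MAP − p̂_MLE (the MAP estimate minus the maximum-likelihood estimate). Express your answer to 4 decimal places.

MAP − MLE = 0.0556

Posterior is Beta(19, 19); MAP = (19−1)/(38−2) = 18/36 ≈ 0.50000.
MLE ignores the prior: p̂_MLE = k/n = 12/27 ≈ 0.44444.
Difference = 18/36 − 12/27 = 1/18 ≈ 0.0556.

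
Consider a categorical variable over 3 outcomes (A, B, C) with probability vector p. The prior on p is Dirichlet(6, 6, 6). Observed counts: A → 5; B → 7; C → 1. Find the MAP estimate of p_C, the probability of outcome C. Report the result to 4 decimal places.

MAP estimate of p_C = 0.2143

The posterior is Dirichlet(αᵢ + nᵢ) = Dirichlet(11, 13, 7).
For a Dirichlet(a₁,…,a_K) with all aᵢ > 1, the mode has j-th component (aⱼ − 1)/(Σaᵢ − K).
Here Σaᵢ = 31 and K = 3, so p_C = (7 − 1)/(31 − 3) = 6/28 ≈ 0.2143.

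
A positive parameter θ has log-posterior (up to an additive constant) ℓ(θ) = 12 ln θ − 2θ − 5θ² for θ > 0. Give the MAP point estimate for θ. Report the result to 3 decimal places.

ℓ'(θ) = 12/θ − 2 − 10θ. Setting this to zero and multiplying by θ: 10θ² + 2θ − 12 = 0.
θ = (−2 + √(2² + 4·10·12)) / (2·10) = (−2 + √484) / 20 = (−2 + 22)/20 = 1.
ℓ''(θ) = −12/θ² − 10 < 0, confirming a maximum.

θ̂_MAP = 1.000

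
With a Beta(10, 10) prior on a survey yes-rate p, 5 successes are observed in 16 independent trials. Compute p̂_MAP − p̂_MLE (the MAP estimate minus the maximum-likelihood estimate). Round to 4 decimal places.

Posterior is Beta(15, 21); MAP = (15−1)/(36−2) = 14/34 ≈ 0.41176.
MLE ignores the prior: p̂_MLE = k/n = 5/16 ≈ 0.31250.
Difference = 14/34 − 5/16 = 27/272 ≈ 0.0993.

MAP − MLE = 0.0993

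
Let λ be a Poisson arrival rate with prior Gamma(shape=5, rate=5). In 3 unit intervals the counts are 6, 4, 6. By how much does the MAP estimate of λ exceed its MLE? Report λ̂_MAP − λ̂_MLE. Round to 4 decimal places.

Σxᵢ = 16. Posterior is Gamma(21, 8); MAP = (21−1)/8 = 20/8 ≈ 2.50000.
MLE = x̄ = 16/3 ≈ 5.33333.
Difference = 20/8 − 16/3 = -17/6 ≈ -2.8333.

MAP − MLE = -2.8333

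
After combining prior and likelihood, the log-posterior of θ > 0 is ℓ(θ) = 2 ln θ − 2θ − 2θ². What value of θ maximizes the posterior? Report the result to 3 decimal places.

ℓ'(θ) = 2/θ − 2 − 4θ. Setting this to zero and multiplying by θ: 4θ² + 2θ − 2 = 0.
θ = (−2 + √(2² + 4·4·2)) / (2·4) = (−2 + √36) / 8 = (−2 + 6)/8 = 1/2.
ℓ''(θ) = −2/θ² − 4 < 0, confirming a maximum.

θ̂_MAP = 0.500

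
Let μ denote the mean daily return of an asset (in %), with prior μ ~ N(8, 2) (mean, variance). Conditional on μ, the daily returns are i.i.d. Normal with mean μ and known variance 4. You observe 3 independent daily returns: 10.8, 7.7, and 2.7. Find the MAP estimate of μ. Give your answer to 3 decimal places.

μ̂_MAP = 7.440

n = 3; x̄ = (10.8 + 7.7 + 2.7)/3 = 21.2/3 = 106/15 ≈ 7.0667.
For a Normal prior and Normal likelihood with known variance, the posterior is Normal; its mode equals its mean, the precision-weighted average.
Prior precision 1/σ₀² = 1/2 = 0.5; data precision n/σ² = 3/4 = 0.75.
μ̂ = (0.5·8 + 0.75·(106/15)) / (0.5 + 0.75) = 9.3/1.25 = 7.440.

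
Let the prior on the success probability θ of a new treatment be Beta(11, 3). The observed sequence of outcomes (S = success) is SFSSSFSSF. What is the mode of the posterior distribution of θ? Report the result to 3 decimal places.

Prior: Beta(11, 3).
Data: 6 successes in 9 trials (from the sequence). The binomial likelihood contributes θ^6(1−θ)^3, so the posterior is Beta(11+6, 3+3) = Beta(17, 6).
For Beta(a, b) with a, b > 1 the mode is (a−1)/(a+b−2) = 16/21 ≈ 0.762.

θ̂_MAP = 0.762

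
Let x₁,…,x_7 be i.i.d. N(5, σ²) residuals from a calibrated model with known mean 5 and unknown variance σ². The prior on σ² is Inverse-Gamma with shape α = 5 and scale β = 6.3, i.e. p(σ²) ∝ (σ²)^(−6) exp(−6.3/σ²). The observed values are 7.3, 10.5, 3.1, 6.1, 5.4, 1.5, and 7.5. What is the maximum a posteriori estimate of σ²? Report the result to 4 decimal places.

Sum of squared deviations about the known mean: SS = (7.3−5)² + (10.5−5)² + (3.1−5)² + (6.1−5)² + (5.4−5)² + (1.5−5)² + (7.5−5)² = 59.02.
The Normal likelihood contributes (σ²)^(−n/2) exp(−SS/(2σ²)), so the posterior is Inverse-Gamma(α + n/2, β + SS/2) = Inverse-Gamma(8.5, 35.81).
The mode of Inverse-Gamma(a, b) is b/(a+1) = 35.81/9.5 ≈ 3.7695.

σ̂²_MAP = 3.7695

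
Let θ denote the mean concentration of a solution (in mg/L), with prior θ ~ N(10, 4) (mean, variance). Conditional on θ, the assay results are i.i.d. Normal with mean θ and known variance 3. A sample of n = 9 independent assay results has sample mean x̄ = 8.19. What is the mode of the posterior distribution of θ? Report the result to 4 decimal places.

n = 9, x̄ = 8.19.
For a Normal prior and Normal likelihood with known variance, the posterior is Normal; its mode equals its mean, the precision-weighted average.
Prior precision 1/σ₀² = 1/4 = 0.25; data precision n/σ² = 9/3 = 3.
θ̂ = (0.25·10 + 3·8.19) / (0.25 + 3) = 27.07/3.25 = 2707/325 ≈ 8.3292.

θ̂_MAP = 8.3292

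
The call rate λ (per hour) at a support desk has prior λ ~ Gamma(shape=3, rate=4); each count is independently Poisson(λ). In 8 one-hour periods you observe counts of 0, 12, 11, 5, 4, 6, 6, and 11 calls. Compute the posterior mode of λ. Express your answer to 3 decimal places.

Σxᵢ = 0+12+11+5+4+6+6+11 = 55, with n = 8.
Posterior ∝ λ^2e^(−4λ) · λ^55e^(−8λ) = λ^57e^(−12λ), i.e. Gamma(shape=58, rate=12).
The mode of a Gamma(a, b) with a ≥ 1 (shape–rate) is (a−1)/b = 57/12 ≈ 4.750.

λ̂_MAP = 4.750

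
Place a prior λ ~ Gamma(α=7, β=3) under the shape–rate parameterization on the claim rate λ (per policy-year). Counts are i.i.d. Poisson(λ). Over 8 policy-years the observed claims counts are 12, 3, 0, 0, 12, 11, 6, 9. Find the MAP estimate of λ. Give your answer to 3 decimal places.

Σxᵢ = 12+3+0+0+12+11+6+9 = 53, with n = 8.
Posterior ∝ λ^6e^(−3λ) · λ^53e^(−8λ) = λ^59e^(−11λ), i.e. Gamma(shape=60, rate=11).
The mode of a Gamma(a, b) with a ≥ 1 (shape–rate) is (a−1)/b = 59/11 ≈ 5.364.

λ̂_MAP = 5.364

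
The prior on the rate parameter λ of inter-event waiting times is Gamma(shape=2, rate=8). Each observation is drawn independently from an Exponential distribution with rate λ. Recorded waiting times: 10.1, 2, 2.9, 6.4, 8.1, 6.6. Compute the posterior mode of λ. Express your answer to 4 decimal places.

λ̂_MAP = 0.1587

The Exponential(rate=λ) likelihood is ∝ λ^n e^(−λΣtᵢ). Here n = 6 and Σtᵢ = 10.1 + 2 + 2.9 + 6.4 + 8.1 + 6.6 = 36.1.
Posterior ∝ λe^(−8λ) · λ^6e^(−36.1λ) = λ^7e^(−44.1λ), i.e. Gamma(8, 44.1).
Mode = (a−1)/b = 7/44.1 ≈ 0.1587.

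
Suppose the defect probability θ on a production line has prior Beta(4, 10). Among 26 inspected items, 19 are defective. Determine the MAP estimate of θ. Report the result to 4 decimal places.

Prior: Beta(4, 10).
Data: 19 successes in 26 trials. The binomial likelihood contributes θ^19(1−θ)^7, so the posterior is Beta(4+19, 10+7) = Beta(23, 17).
For Beta(a, b) with a, b > 1 the mode is (a−1)/(a+b−2) = 22/38 ≈ 0.5789.

θ̂_MAP = 0.5789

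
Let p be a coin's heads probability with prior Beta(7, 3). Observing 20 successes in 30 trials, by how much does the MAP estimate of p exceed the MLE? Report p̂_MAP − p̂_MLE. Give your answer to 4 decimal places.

MAP − MLE = 0.0175

Posterior is Beta(27, 13); MAP = (27−1)/(40−2) = 26/38 ≈ 0.68421.
MLE ignores the prior: p̂_MLE = k/n = 20/30 ≈ 0.66667.
Difference = 26/38 − 20/30 = 1/57 ≈ 0.0175.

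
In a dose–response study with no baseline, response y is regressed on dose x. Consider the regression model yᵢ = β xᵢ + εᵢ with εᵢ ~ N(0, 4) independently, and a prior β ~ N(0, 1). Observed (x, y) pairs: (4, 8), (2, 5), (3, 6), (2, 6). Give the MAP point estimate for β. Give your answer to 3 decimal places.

β̂_MAP = 1.946

log p(β | y) = −Σ(yᵢ − βxᵢ)²/(2·4) − β²/(2·1) + const.
Setting the derivative to zero: Σxᵢ(yᵢ − βxᵢ)/4 − β/1 = 0, so β = Σxᵢyᵢ / (Σxᵢ² + σ²/τ²).
Σxᵢyᵢ = 4·8 + 2·5 + 3·6 + 2·6 = 72; Σxᵢ² = 33; σ²/τ² = 4.
β̂_MAP = 72 / (33 + 4) = 72/37 ≈ 1.946.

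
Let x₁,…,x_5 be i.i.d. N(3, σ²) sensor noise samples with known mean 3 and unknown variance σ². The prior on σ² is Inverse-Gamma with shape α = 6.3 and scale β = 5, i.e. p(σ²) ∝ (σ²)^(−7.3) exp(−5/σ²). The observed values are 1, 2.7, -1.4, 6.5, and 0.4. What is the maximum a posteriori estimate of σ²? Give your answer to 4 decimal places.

Sum of squared deviations about the known mean: SS = (1−3)² + (2.7−3)² + (-1.4−3)² + (6.5−3)² + (0.4−3)² = 42.46.
The Normal likelihood contributes (σ²)^(−n/2) exp(−SS/(2σ²)), so the posterior is Inverse-Gamma(α + n/2, β + SS/2) = Inverse-Gamma(8.8, 26.23).
The mode of Inverse-Gamma(a, b) is b/(a+1) = 26.23/9.8 ≈ 2.6765.

σ̂²_MAP = 2.6765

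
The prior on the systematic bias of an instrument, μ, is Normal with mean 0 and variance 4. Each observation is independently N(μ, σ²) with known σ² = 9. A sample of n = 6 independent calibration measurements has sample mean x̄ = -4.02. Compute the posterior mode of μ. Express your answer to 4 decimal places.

μ̂_MAP = -2.9236

n = 6, x̄ = -4.02.
For a Normal prior and Normal likelihood with known variance, the posterior is Normal; its mode equals its mean, the precision-weighted average.
Prior precision 1/σ₀² = 1/4 = 0.25; data precision n/σ² = 6/9 = 2/3.
μ̂ = (0.25·0 + (2/3)·(-4.02)) / (0.25 + 2/3) = (-2.68)/(11/12) = -804/275 ≈ -2.9236.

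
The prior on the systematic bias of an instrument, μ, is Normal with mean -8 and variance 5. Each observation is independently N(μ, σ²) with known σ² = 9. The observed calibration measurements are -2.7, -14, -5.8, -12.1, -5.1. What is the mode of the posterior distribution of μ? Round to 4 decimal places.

μ̂_MAP = -7.9559

n = 5; x̄ = ((-2.7) + (-14) + (-5.8) + (-12.1) + (-5.1))/5 = -39.7/5 = -7.94.
For a Normal prior and Normal likelihood with known variance, the posterior is Normal; its mode equals its mean, the precision-weighted average.
Prior precision 1/σ₀² = 1/5 = 0.2; data precision n/σ² = 5/9.
μ̂ = (0.2·(-8) + (5/9)·(-7.94)) / (0.2 + 5/9) = (-541/90)/(34/45) = -541/68 ≈ -7.9559.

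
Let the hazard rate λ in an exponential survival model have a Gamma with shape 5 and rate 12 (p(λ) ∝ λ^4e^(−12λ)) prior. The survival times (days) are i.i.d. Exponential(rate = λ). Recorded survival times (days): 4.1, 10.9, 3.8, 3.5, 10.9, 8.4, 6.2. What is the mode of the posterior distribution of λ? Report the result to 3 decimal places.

The Exponential(rate=λ) likelihood is ∝ λ^n e^(−λΣtᵢ). Here n = 7 and Σtᵢ = 4.1 + 10.9 + 3.8 + 3.5 + 10.9 + 8.4 + 6.2 = 47.8.
Posterior ∝ λ^4e^(−12λ) · λ^7e^(−47.8λ) = λ^11e^(−59.8λ), i.e. Gamma(12, 59.8).
Mode = (a−1)/b = 11/59.8 ≈ 0.184.

λ̂_MAP = 0.184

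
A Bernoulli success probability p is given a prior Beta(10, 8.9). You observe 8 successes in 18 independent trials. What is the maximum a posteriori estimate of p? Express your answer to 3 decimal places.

p̂_MAP = 0.487

Prior: Beta(10, 8.9).
Data: 8 successes in 18 trials. The binomial likelihood contributes p^8(1−p)^10, so the posterior is Beta(10+8, 8.9+10) = Beta(18, 18.9).
For Beta(a, b) with a, b > 1 the mode is (a−1)/(a+b−2) = 17/34.9 ≈ 0.487.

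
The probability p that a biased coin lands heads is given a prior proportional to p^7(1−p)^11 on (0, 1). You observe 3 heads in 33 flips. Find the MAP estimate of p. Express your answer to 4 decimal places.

p̂_MAP = 0.1961

The prior density ∝ p^7(1−p)^11 is the kernel of Beta(8, 12).
Data: 3 successes in 33 trials. The binomial likelihood contributes p^3(1−p)^30, so the posterior is Beta(8+3, 12+30) = Beta(11, 42).
For Beta(a, b) with a, b > 1 the mode is (a−1)/(a+b−2) = 10/51 ≈ 0.1961.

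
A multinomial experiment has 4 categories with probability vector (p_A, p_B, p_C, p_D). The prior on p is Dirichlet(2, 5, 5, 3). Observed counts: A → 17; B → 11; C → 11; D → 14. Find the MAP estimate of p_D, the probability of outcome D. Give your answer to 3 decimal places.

MAP estimate of p_D = 0.250

The posterior is Dirichlet(αᵢ + nᵢ) = Dirichlet(19, 16, 16, 17).
For a Dirichlet(a₁,…,a_K) with all aᵢ > 1, the mode has j-th component (aⱼ − 1)/(Σaᵢ − K).
Here Σaᵢ = 68 and K = 4, so p_D = (17 − 1)/(68 − 4) = 16/64 ≈ 0.250.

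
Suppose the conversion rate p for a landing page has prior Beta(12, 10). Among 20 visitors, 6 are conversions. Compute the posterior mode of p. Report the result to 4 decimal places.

Prior: Beta(12, 10).
Data: 6 successes in 20 trials. The binomial likelihood contributes p^6(1−p)^14, so the posterior is Beta(12+6, 10+14) = Beta(18, 24).
For Beta(a, b) with a, b > 1 the mode is (a−1)/(a+b−2) = 17/40 ≈ 0.4250.

p̂_MAP = 0.4250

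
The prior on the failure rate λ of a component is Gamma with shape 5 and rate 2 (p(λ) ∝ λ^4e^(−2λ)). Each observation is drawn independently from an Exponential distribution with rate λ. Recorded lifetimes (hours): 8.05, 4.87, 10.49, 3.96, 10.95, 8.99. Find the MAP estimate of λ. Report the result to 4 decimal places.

λ̂_MAP = 0.2028

The Exponential(rate=λ) likelihood is ∝ λ^n e^(−λΣtᵢ). Here n = 6 and Σtᵢ = 8.05 + 4.87 + 10.49 + 3.96 + 10.95 + 8.99 = 47.31.
Posterior ∝ λ^4e^(−2λ) · λ^6e^(−47.31λ) = λ^10e^(−49.31λ), i.e. Gamma(11, 49.31).
Mode = (a−1)/b = 10/49.31 ≈ 0.2028.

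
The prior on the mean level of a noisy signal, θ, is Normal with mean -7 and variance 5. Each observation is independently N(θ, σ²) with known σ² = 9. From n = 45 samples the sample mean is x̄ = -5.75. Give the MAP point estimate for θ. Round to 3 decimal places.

n = 45, x̄ = -5.75.
For a Normal prior and Normal likelihood with known variance, the posterior is Normal; its mode equals its mean, the precision-weighted average.
Prior precision 1/σ₀² = 1/5 = 0.2; data precision n/σ² = 45/9 = 5.
θ̂ = (0.2·(-7) + 5·(-5.75)) / (0.2 + 5) = (-30.15)/5.2 = -603/104 ≈ -5.798.

θ̂_MAP = -5.798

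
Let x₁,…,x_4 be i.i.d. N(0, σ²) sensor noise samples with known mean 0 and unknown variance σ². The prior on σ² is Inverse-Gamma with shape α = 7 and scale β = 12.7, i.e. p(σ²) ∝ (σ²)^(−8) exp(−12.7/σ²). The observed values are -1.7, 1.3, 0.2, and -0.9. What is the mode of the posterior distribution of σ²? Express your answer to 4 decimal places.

σ̂²_MAP = 1.5415

Sum of squared deviations about the known mean: SS = (-1.7−0)² + (1.3−0)² + (0.2−0)² + (-0.9−0)² = 5.43.
The Normal likelihood contributes (σ²)^(−n/2) exp(−SS/(2σ²)), so the posterior is Inverse-Gamma(α + n/2, β + SS/2) = Inverse-Gamma(9, 15.415).
The mode of Inverse-Gamma(a, b) is b/(a+1) = 15.415/10 ≈ 1.5415.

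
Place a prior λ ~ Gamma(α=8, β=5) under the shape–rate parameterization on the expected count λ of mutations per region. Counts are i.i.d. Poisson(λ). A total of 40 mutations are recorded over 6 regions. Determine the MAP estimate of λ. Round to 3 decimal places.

Σxᵢ = 40, n = 6.
Posterior ∝ λ^7e^(−5λ) · λ^40e^(−6λ) = λ^47e^(−11λ), i.e. Gamma(shape=48, rate=11).
The mode of a Gamma(a, b) with a ≥ 1 (shape–rate) is (a−1)/b = 47/11 ≈ 4.273.

λ̂_MAP = 4.273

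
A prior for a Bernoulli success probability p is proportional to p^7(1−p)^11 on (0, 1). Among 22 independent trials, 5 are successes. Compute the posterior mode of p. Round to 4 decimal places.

p̂_MAP = 0.3000

The prior density ∝ p^7(1−p)^11 is the kernel of Beta(8, 12).
Data: 5 successes in 22 trials. The binomial likelihood contributes p^5(1−p)^17, so the posterior is Beta(8+5, 12+17) = Beta(13, 29).
For Beta(a, b) with a, b > 1 the mode is (a−1)/(a+b−2) = 12/40 ≈ 0.3000.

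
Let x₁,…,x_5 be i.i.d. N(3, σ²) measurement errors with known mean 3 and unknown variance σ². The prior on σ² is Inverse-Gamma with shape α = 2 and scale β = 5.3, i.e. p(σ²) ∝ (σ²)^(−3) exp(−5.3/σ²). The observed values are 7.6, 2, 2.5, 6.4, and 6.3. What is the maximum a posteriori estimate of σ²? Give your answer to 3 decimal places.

σ̂²_MAP = 5.042

Sum of squared deviations about the known mean: SS = (7.6−3)² + (2−3)² + (2.5−3)² + (6.4−3)² + (6.3−3)² = 44.86.
The Normal likelihood contributes (σ²)^(−n/2) exp(−SS/(2σ²)), so the posterior is Inverse-Gamma(α + n/2, β + SS/2) = Inverse-Gamma(4.5, 27.73).
The mode of Inverse-Gamma(a, b) is b/(a+1) = 27.73/5.5 ≈ 5.042.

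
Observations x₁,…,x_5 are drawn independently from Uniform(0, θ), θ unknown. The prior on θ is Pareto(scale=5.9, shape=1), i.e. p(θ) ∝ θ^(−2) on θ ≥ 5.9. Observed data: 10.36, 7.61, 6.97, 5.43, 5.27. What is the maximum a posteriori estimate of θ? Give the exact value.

The Uniform(0, θ) likelihood is θ^(−n) for θ ≥ max(xᵢ), zero otherwise. Here max(xᵢ) = 10.36.
Posterior ∝ θ^(−2) · θ^(−5) = θ^(−7) on θ ≥ max(5.9, 10.36) = 10.36.
This density is strictly decreasing in θ, so the posterior mode lies at the lower boundary of the support.

θ̂_MAP = 10.36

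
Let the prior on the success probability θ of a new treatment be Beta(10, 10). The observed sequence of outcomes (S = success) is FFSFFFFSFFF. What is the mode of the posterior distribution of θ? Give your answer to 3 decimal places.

Prior: Beta(10, 10).
Data: 2 successes in 11 trials (from the sequence). The binomial likelihood contributes θ^2(1−θ)^9, so the posterior is Beta(10+2, 10+9) = Beta(12, 19).
For Beta(a, b) with a, b > 1 the mode is (a−1)/(a+b−2) = 11/29 ≈ 0.379.

θ̂_MAP = 0.379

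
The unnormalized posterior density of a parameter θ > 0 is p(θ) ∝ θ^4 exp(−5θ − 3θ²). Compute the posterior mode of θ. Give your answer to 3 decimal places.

ℓ'(θ) = 4/θ − 5 − 6θ. Setting this to zero and multiplying by θ: 6θ² + 5θ − 4 = 0.
θ = (−5 + √(5² + 4·6·4)) / (2·6) = (−5 + √121) / 12 = (−5 + 11)/12 = 1/2.
ℓ''(θ) = −4/θ² − 6 < 0, confirming a maximum.

θ̂_MAP = 0.500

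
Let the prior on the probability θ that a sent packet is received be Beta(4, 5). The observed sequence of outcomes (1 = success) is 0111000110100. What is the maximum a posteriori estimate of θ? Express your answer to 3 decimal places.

θ̂_MAP = 0.450

Prior: Beta(4, 5).
Data: 6 successes in 13 trials (from the sequence). The binomial likelihood contributes θ^6(1−θ)^7, so the posterior is Beta(4+6, 5+7) = Beta(10, 12).
For Beta(a, b) with a, b > 1 the mode is (a−1)/(a+b−2) = 9/20 ≈ 0.450.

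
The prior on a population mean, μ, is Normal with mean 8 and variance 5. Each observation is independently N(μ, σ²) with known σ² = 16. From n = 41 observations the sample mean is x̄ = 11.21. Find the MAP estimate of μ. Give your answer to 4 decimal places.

μ̂_MAP = 10.9776

n = 41, x̄ = 11.21.
For a Normal prior and Normal likelihood with known variance, the posterior is Normal; its mode equals its mean, the precision-weighted average.
Prior precision 1/σ₀² = 1/5 = 0.2; data precision n/σ² = 41/16 = 2.5625.
μ̂ = (0.2·8 + 2.5625·11.21) / (0.2 + 2.5625) = 30.325625/2.7625 = 48521/4420 ≈ 10.9776.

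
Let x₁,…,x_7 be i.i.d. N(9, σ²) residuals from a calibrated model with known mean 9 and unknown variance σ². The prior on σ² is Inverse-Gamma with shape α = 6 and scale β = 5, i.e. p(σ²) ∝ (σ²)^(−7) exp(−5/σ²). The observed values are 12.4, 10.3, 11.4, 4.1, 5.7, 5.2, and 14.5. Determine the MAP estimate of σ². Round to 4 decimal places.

σ̂²_MAP = 5.1714

Sum of squared deviations about the known mean: SS = (12.4−9)² + (10.3−9)² + (11.4−9)² + (4.1−9)² + (5.7−9)² + (5.2−9)² + (14.5−9)² = 98.6.
The Normal likelihood contributes (σ²)^(−n/2) exp(−SS/(2σ²)), so the posterior is Inverse-Gamma(α + n/2, β + SS/2) = Inverse-Gamma(9.5, 54.3).
The mode of Inverse-Gamma(a, b) is b/(a+1) = 54.3/10.5 ≈ 5.1714.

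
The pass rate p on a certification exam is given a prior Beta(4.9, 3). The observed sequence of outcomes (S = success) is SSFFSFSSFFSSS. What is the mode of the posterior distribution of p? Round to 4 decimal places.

p̂_MAP = 0.6296

Prior: Beta(4.9, 3).
Data: 8 successes in 13 trials (from the sequence). The binomial likelihood contributes p^8(1−p)^5, so the posterior is Beta(4.9+8, 3+5) = Beta(12.9, 8).
For Beta(a, b) with a, b > 1 the mode is (a−1)/(a+b−2) = 11.9/18.9 ≈ 0.6296.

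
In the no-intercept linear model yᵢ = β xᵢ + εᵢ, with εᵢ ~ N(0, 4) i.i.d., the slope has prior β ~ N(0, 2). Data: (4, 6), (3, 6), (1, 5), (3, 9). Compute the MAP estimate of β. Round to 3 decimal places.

β̂_MAP = 2.000

log p(β | y) = −Σ(yᵢ − βxᵢ)²/(2·4) − β²/(2·2) + const.
Setting the derivative to zero: Σxᵢ(yᵢ − βxᵢ)/4 − β/2 = 0, so β = Σxᵢyᵢ / (Σxᵢ² + σ²/τ²).
Σxᵢyᵢ = 4·6 + 3·6 + 1·5 + 3·9 = 74; Σxᵢ² = 35; σ²/τ² = 2.
β̂_MAP = 74 / (35 + 2) = 74/37 ≈ 2.000.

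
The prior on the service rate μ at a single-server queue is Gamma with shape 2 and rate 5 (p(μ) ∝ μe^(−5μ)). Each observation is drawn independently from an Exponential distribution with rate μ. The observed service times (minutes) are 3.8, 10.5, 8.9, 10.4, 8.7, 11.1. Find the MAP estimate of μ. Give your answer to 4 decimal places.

The Exponential(rate=μ) likelihood is ∝ μ^n e^(−μΣtᵢ). Here n = 6 and Σtᵢ = 3.8 + 10.5 + 8.9 + 10.4 + 8.7 + 11.1 = 53.4.
Posterior ∝ μe^(−5μ) · μ^6e^(−53.4μ) = μ^7e^(−58.4μ), i.e. Gamma(8, 58.4).
Mode = (a−1)/b = 7/58.4 ≈ 0.1199.

μ̂_MAP = 0.1199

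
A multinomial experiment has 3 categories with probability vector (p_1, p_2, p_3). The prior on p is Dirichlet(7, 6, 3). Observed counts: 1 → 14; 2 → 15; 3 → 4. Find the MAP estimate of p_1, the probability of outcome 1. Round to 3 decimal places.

The posterior is Dirichlet(αᵢ + nᵢ) = Dirichlet(21, 21, 7).
For a Dirichlet(a₁,…,a_K) with all aᵢ > 1, the mode has j-th component (aⱼ − 1)/(Σaᵢ − K).
Here Σaᵢ = 49 and K = 3, so p_1 = (21 − 1)/(49 − 3) = 20/46 ≈ 0.435.

MAP estimate: 0.435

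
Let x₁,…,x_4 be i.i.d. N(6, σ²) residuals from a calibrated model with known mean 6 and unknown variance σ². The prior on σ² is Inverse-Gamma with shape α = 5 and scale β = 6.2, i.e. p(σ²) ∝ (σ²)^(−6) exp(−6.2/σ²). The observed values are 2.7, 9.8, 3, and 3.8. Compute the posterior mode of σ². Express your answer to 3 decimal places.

Sum of squared deviations about the known mean: SS = (2.7−6)² + (9.8−6)² + (3−6)² + (3.8−6)² = 39.17.
The Normal likelihood contributes (σ²)^(−n/2) exp(−SS/(2σ²)), so the posterior is Inverse-Gamma(α + n/2, β + SS/2) = Inverse-Gamma(7, 25.785).
The mode of Inverse-Gamma(a, b) is b/(a+1) = 25.785/8 ≈ 3.223.

σ̂²_MAP = 3.223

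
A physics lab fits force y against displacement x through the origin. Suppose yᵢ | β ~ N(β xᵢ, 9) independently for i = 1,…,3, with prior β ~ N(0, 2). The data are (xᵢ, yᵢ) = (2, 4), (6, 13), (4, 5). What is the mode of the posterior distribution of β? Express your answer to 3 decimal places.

β̂_MAP = 1.752

log p(β | y) = −Σ(yᵢ − βxᵢ)²/(2·9) − β²/(2·2) + const.
Setting the derivative to zero: Σxᵢ(yᵢ − βxᵢ)/9 − β/2 = 0, so β = Σxᵢyᵢ / (Σxᵢ² + σ²/τ²).
Σxᵢyᵢ = 2·4 + 6·13 + 4·5 = 106; Σxᵢ² = 56; σ²/τ² = 4.5.
β̂_MAP = 106 / (56 + 4.5) = 106/60.5 ≈ 1.752.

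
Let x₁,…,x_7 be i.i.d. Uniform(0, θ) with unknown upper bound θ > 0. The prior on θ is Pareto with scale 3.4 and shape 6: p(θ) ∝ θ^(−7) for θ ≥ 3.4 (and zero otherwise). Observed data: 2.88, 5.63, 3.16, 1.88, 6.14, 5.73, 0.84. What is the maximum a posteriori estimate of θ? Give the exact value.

θ̂_MAP = 6.14

The Uniform(0, θ) likelihood is θ^(−n) for θ ≥ max(xᵢ), zero otherwise. Here max(xᵢ) = 6.14.
Posterior ∝ θ^(−7) · θ^(−7) = θ^(−14) on θ ≥ max(3.4, 6.14) = 6.14.
This density is strictly decreasing in θ, so the posterior mode lies at the lower boundary of the support.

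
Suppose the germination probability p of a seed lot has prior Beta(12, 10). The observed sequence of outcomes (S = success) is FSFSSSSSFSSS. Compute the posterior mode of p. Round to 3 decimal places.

p̂_MAP = 0.625

Prior: Beta(12, 10).
Data: 9 successes in 12 trials (from the sequence). The binomial likelihood contributes p^9(1−p)^3, so the posterior is Beta(12+9, 10+3) = Beta(21, 13).
For Beta(a, b) with a, b > 1 the mode is (a−1)/(a+b−2) = 20/32 ≈ 0.625.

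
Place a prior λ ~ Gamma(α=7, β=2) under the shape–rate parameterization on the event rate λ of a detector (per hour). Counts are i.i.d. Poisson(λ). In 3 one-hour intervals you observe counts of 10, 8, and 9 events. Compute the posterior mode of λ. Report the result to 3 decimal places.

λ̂_MAP = 6.600

Σxᵢ = 10+8+9 = 27, with n = 3.
Posterior ∝ λ^6e^(−2λ) · λ^27e^(−3λ) = λ^33e^(−5λ), i.e. Gamma(shape=34, rate=5).
The mode of a Gamma(a, b) with a ≥ 1 (shape–rate) is (a−1)/b = 33/5 ≈ 6.600.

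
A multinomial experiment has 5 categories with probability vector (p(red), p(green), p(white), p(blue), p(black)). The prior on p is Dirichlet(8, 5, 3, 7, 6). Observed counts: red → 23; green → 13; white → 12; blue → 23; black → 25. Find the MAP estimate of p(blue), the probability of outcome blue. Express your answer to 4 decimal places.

The posterior is Dirichlet(αᵢ + nᵢ) = Dirichlet(31, 18, 15, 30, 31).
For a Dirichlet(a₁,…,a_K) with all aᵢ > 1, the mode has j-th component (aⱼ − 1)/(Σaᵢ − K).
Here Σaᵢ = 125 and K = 5, so p(blue) = (30 − 1)/(125 − 5) = 29/120 ≈ 0.2417.

MAP estimate of p(blue) = 0.2417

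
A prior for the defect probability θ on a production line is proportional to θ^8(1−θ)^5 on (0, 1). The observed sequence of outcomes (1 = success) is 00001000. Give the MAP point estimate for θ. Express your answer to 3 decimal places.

The prior density ∝ θ^8(1−θ)^5 is the kernel of Beta(9, 6).
Data: 1 success in 8 trials (from the sequence). The binomial likelihood contributes θ(1−θ)^7, so the posterior is Beta(9+1, 6+7) = Beta(10, 13).
For Beta(a, b) with a, b > 1 the mode is (a−1)/(a+b−2) = 9/21 ≈ 0.429.

θ̂_MAP = 0.429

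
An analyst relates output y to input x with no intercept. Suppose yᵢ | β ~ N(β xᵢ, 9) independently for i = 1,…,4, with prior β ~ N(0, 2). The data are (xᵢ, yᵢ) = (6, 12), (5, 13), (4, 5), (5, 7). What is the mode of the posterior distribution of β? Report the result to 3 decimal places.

β̂_MAP = 1.803

log p(β | y) = −Σ(yᵢ − βxᵢ)²/(2·9) − β²/(2·2) + const.
Setting the derivative to zero: Σxᵢ(yᵢ − βxᵢ)/9 − β/2 = 0, so β = Σxᵢyᵢ / (Σxᵢ² + σ²/τ²).
Σxᵢyᵢ = 6·12 + 5·13 + 4·5 + 5·7 = 192; Σxᵢ² = 102; σ²/τ² = 4.5.
β̂_MAP = 192 / (102 + 4.5) = 192/106.5 ≈ 1.803.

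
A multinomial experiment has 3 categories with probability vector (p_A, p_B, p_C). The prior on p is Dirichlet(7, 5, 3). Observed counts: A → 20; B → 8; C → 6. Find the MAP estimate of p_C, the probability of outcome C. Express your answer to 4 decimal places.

MAP estimate of p_C = 0.1739

The posterior is Dirichlet(αᵢ + nᵢ) = Dirichlet(27, 13, 9).
For a Dirichlet(a₁,…,a_K) with all aᵢ > 1, the mode has j-th component (aⱼ − 1)/(Σaᵢ − K).
Here Σaᵢ = 49 and K = 3, so p_C = (9 − 1)/(49 − 3) = 8/46 ≈ 0.1739.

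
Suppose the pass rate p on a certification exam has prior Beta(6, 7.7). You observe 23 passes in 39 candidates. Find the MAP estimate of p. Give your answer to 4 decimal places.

Prior: Beta(6, 7.7).
Data: 23 successes in 39 trials. The binomial likelihood contributes p^23(1−p)^16, so the posterior is Beta(6+23, 7.7+16) = Beta(29, 23.7).
For Beta(a, b) with a, b > 1 the mode is (a−1)/(a+b−2) = 28/50.7 ≈ 0.5523.

p̂_MAP = 0.5523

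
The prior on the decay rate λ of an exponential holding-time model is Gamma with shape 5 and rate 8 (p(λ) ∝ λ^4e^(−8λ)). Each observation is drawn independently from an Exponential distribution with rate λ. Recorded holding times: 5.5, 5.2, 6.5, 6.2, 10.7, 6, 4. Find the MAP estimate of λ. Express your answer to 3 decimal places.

λ̂_MAP = 0.211

The Exponential(rate=λ) likelihood is ∝ λ^n e^(−λΣtᵢ). Here n = 7 and Σtᵢ = 5.5 + 5.2 + 6.5 + 6.2 + 10.7 + 6 + 4 = 44.1.
Posterior ∝ λ^4e^(−8λ) · λ^7e^(−44.1λ) = λ^11e^(−52.1λ), i.e. Gamma(12, 52.1).
Mode = (a−1)/b = 11/52.1 ≈ 0.211.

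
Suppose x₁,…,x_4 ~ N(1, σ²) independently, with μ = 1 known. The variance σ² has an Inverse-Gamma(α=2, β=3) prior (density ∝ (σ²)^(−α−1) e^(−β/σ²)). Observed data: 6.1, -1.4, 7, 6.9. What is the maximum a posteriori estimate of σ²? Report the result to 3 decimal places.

σ̂²_MAP = 10.858

Sum of squared deviations about the known mean: SS = (6.1−1)² + (-1.4−1)² + (7−1)² + (6.9−1)² = 102.58.
The Normal likelihood contributes (σ²)^(−n/2) exp(−SS/(2σ²)), so the posterior is Inverse-Gamma(α + n/2, β + SS/2) = Inverse-Gamma(4, 54.29).
The mode of Inverse-Gamma(a, b) is b/(a+1) = 54.29/5 ≈ 10.858.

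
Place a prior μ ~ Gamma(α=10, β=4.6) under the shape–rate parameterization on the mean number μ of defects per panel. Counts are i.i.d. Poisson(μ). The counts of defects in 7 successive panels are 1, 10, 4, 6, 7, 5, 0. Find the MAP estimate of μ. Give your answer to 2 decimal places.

μ̂_MAP = 3.62

Σxᵢ = 1+10+4+6+7+5+0 = 33, with n = 7.
Posterior ∝ μ^9e^(−4.6μ) · μ^33e^(−7μ) = μ^42e^(−11.6μ), i.e. Gamma(shape=43, rate=11.6).
The mode of a Gamma(a, b) with a ≥ 1 (shape–rate) is (a−1)/b = 42/11.6 ≈ 3.62.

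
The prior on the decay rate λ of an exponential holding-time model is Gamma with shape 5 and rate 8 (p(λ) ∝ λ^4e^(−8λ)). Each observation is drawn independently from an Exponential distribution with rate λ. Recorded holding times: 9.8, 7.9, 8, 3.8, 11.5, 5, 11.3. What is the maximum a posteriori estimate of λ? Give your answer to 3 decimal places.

λ̂_MAP = 0.168

The Exponential(rate=λ) likelihood is ∝ λ^n e^(−λΣtᵢ). Here n = 7 and Σtᵢ = 9.8 + 7.9 + 8 + 3.8 + 11.5 + 5 + 11.3 = 57.3.
Posterior ∝ λ^4e^(−8λ) · λ^7e^(−57.3λ) = λ^11e^(−65.3λ), i.e. Gamma(12, 65.3).
Mode = (a−1)/b = 11/65.3 ≈ 0.168.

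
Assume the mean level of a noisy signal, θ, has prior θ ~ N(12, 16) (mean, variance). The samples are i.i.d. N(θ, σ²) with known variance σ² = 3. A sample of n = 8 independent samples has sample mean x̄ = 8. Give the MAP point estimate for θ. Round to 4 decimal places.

n = 8, x̄ = 8.
For a Normal prior and Normal likelihood with known variance, the posterior is Normal; its mode equals its mean, the precision-weighted average.
Prior precision 1/σ₀² = 1/16 = 0.0625; data precision n/σ² = 8/3.
θ̂ = (0.0625·12 + (8/3)·8) / (0.0625 + 8/3) = (265/12)/(131/48) = 1060/131 ≈ 8.0916.

θ̂_MAP = 8.0916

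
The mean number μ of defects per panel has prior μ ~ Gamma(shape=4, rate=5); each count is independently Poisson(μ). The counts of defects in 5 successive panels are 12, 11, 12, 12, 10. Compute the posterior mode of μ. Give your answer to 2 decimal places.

μ̂_MAP = 6.00

Σxᵢ = 12+11+12+12+10 = 57, with n = 5.
Posterior ∝ μ^3e^(−5μ) · μ^57e^(−5μ) = μ^60e^(−10μ), i.e. Gamma(shape=61, rate=10).
The mode of a Gamma(a, b) with a ≥ 1 (shape–rate) is (a−1)/b = 60/10 ≈ 6.00.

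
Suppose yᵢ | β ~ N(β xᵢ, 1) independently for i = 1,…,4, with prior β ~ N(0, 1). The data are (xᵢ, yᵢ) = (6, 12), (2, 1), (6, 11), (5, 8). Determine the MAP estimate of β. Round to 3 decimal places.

β̂_MAP = 1.765

log p(β | y) = −Σ(yᵢ − βxᵢ)²/(2·1) − β²/(2·1) + const.
Setting the derivative to zero: Σxᵢ(yᵢ − βxᵢ)/1 − β/1 = 0, so β = Σxᵢyᵢ / (Σxᵢ² + σ²/τ²).
Σxᵢyᵢ = 6·12 + 2·1 + 6·11 + 5·8 = 180; Σxᵢ² = 101; σ²/τ² = 1.
β̂_MAP = 180 / (101 + 1) = 180/102 ≈ 1.765.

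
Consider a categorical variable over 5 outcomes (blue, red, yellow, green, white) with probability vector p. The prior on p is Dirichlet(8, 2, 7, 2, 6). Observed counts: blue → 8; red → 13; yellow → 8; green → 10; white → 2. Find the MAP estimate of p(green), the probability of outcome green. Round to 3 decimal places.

The posterior is Dirichlet(αᵢ + nᵢ) = Dirichlet(16, 15, 15, 12, 8).
For a Dirichlet(a₁,…,a_K) with all aᵢ > 1, the mode has j-th component (aⱼ − 1)/(Σaᵢ − K).
Here Σaᵢ = 66 and K = 5, so p(green) = (12 − 1)/(66 − 5) = 11/61 ≈ 0.180.

MAP estimate of p(green) = 0.180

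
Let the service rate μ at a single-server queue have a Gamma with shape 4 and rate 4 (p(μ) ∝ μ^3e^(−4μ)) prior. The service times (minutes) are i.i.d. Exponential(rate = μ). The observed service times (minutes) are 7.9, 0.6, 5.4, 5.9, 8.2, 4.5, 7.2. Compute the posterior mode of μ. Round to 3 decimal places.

μ̂_MAP = 0.229

The Exponential(rate=μ) likelihood is ∝ μ^n e^(−μΣtᵢ). Here n = 7 and Σtᵢ = 7.9 + 0.6 + 5.4 + 5.9 + 8.2 + 4.5 + 7.2 = 39.7.
Posterior ∝ μ^3e^(−4μ) · μ^7e^(−39.7μ) = μ^10e^(−43.7μ), i.e. Gamma(11, 43.7).
Mode = (a−1)/b = 10/43.7 ≈ 0.229.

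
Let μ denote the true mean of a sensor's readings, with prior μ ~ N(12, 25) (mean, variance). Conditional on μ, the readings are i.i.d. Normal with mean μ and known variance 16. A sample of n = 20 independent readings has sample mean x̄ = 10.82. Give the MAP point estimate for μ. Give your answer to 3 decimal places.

n = 20, x̄ = 10.82.
For a Normal prior and Normal likelihood with known variance, the posterior is Normal; its mode equals its mean, the precision-weighted average.
Prior precision 1/σ₀² = 1/25 = 0.04; data precision n/σ² = 20/16 = 1.25.
μ̂ = (0.04·12 + 1.25·10.82) / (0.04 + 1.25) = 14.005/1.29 = 2801/258 ≈ 10.857.

μ̂_MAP = 10.857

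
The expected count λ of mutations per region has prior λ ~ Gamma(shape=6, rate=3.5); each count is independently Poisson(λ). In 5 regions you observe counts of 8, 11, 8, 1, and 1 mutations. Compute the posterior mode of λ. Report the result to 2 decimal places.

Σxᵢ = 8+11+8+1+1 = 29, with n = 5.
Posterior ∝ λ^5e^(−3.5λ) · λ^29e^(−5λ) = λ^34e^(−8.5λ), i.e. Gamma(shape=35, rate=8.5).
The mode of a Gamma(a, b) with a ≥ 1 (shape–rate) is (a−1)/b = 34/8.5 ≈ 4.00.

λ̂_MAP = 4.00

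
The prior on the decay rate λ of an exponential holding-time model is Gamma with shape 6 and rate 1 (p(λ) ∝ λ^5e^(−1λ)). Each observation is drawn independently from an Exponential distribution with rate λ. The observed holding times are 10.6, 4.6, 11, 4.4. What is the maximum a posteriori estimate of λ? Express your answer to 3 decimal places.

λ̂_MAP = 0.285

The Exponential(rate=λ) likelihood is ∝ λ^n e^(−λΣtᵢ). Here n = 4 and Σtᵢ = 10.6 + 4.6 + 11 + 4.4 = 30.6.
Posterior ∝ λ^5e^(−1λ) · λ^4e^(−30.6λ) = λ^9e^(−31.6λ), i.e. Gamma(10, 31.6).
Mode = (a−1)/b = 9/31.6 ≈ 0.285.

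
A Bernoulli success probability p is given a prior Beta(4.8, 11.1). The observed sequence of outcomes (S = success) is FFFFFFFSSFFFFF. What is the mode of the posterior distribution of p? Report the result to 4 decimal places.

Prior: Beta(4.8, 11.1).
Data: 2 successes in 14 trials (from the sequence). The binomial likelihood contributes p^2(1−p)^12, so the posterior is Beta(4.8+2, 11.1+12) = Beta(6.8, 23.1).
For Beta(a, b) with a, b > 1 the mode is (a−1)/(a+b−2) = 5.8/27.9 ≈ 0.2079.

p̂_MAP = 0.2079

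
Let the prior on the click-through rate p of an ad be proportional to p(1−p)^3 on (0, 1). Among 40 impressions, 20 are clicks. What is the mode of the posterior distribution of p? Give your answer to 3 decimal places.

The prior density ∝ p(1−p)^3 is the kernel of Beta(2, 4).
Data: 20 successes in 40 trials. The binomial likelihood contributes p^20(1−p)^20, so the posterior is Beta(2+20, 4+20) = Beta(22, 24).
For Beta(a, b) with a, b > 1 the mode is (a−1)/(a+b−2) = 21/44 ≈ 0.477.

p̂_MAP = 0.477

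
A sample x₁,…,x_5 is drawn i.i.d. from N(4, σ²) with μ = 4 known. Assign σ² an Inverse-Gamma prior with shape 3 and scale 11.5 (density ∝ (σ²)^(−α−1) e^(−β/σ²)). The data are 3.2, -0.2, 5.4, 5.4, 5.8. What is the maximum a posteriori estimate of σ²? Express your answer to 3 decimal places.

Sum of squared deviations about the known mean: SS = (3.2−4)² + (-0.2−4)² + (5.4−4)² + (5.4−4)² + (5.8−4)² = 25.44.
The Normal likelihood contributes (σ²)^(−n/2) exp(−SS/(2σ²)), so the posterior is Inverse-Gamma(α + n/2, β + SS/2) = Inverse-Gamma(5.5, 24.22).
The mode of Inverse-Gamma(a, b) is b/(a+1) = 24.22/6.5 ≈ 3.726.

σ̂²_MAP = 3.726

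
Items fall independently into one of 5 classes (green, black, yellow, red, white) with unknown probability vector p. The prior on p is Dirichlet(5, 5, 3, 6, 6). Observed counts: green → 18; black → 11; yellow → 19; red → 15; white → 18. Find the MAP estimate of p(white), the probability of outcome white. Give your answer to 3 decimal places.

The posterior is Dirichlet(αᵢ + nᵢ) = Dirichlet(23, 16, 22, 21, 24).
For a Dirichlet(a₁,…,a_K) with all aᵢ > 1, the mode has j-th component (aⱼ − 1)/(Σaᵢ − K).
Here Σaᵢ = 106 and K = 5, so p(white) = (24 − 1)/(106 − 5) = 23/101 ≈ 0.228.

MAP estimate of p(white) = 0.228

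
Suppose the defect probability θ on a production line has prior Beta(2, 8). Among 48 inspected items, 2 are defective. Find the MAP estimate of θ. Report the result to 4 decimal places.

Prior: Beta(2, 8).
Data: 2 successes in 48 trials. The binomial likelihood contributes θ^2(1−θ)^46, so the posterior is Beta(2+2, 8+46) = Beta(4, 54).
For Beta(a, b) with a, b > 1 the mode is (a−1)/(a+b−2) = 3/56 ≈ 0.0536.

θ̂_MAP = 0.0536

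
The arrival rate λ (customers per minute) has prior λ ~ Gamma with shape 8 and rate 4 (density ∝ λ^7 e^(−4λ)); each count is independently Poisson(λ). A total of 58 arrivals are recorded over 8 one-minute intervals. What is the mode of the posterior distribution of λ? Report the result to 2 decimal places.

Σxᵢ = 58, n = 8.
Posterior ∝ λ^7e^(−4λ) · λ^58e^(−8λ) = λ^65e^(−12λ), i.e. Gamma(shape=66, rate=12).
The mode of a Gamma(a, b) with a ≥ 1 (shape–rate) is (a−1)/b = 65/12 ≈ 5.42.

λ̂_MAP = 5.42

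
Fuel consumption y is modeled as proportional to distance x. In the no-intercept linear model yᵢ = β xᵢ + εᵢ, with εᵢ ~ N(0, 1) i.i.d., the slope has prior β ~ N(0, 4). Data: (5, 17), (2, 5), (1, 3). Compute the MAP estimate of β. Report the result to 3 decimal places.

log p(β | y) = −Σ(yᵢ − βxᵢ)²/(2·1) − β²/(2·4) + const.
Setting the derivative to zero: Σxᵢ(yᵢ − βxᵢ)/1 − β/4 = 0, so β = Σxᵢyᵢ / (Σxᵢ² + σ²/τ²).
Σxᵢyᵢ = 5·17 + 2·5 + 1·3 = 98; Σxᵢ² = 30; σ²/τ² = 0.25.
β̂_MAP = 98 / (30 + 0.25) = 98/30.25 ≈ 3.240.

β̂_MAP = 3.240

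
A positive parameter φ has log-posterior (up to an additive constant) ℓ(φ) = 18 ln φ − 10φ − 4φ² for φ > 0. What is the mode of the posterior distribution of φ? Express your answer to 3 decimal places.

φ̂_MAP = 1.000

ℓ'(φ) = 18/φ − 10 − 8φ. Setting this to zero and multiplying by φ: 8φ² + 10φ − 18 = 0.
φ = (−10 + √(10² + 4·8·18)) / (2·8) = (−10 + √676) / 16 = (−10 + 26)/16 = 1.
ℓ''(φ) = −18/φ² − 8 < 0, confirming a maximum.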